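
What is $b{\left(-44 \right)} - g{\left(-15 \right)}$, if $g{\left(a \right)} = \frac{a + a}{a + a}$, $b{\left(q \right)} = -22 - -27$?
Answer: $4$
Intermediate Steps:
$b{\left(q \right)} = 5$ ($b{\left(q \right)} = -22 + 27 = 5$)
$g{\left(a \right)} = 1$ ($g{\left(a \right)} = \frac{2 a}{2 a} = 2 a \frac{1}{2 a} = 1$)
$b{\left(-44 \right)} - g{\left(-15 \right)} = 5 - 1 = 4$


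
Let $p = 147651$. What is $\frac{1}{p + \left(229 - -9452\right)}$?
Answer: $\frac{1}{157332} \approx 6.356 \cdot 10^{-6}$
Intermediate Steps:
$\frac{1}{p + \left(229 - -9452\right)} = \frac{1}{147651 + \left(229 - -9452\right)} = \frac{1}{147651 + \left(229 + 9452\right)} = \frac{1}{147651 + 9681} = \frac{1}{157332}$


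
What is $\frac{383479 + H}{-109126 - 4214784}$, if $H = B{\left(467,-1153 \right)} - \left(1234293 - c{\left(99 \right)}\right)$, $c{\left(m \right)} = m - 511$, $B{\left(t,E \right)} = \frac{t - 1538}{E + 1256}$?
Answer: $\frac{87677349}{445362730} \approx 0.19687$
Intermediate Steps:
$B{\left(t,E \right)} = \frac{-1538 + t}{1256 + E}$
$c{\left(m \right)} = -511 + m$ ($c{\left(m \right)} = m - 511 = -511 + m$)
$H = - \frac{127175686}{103}$ ($H = \frac{-1538 + 467}{1256 - 1153} - \left(1234293 - \left(-511 + 99\right)\right) = \frac{1}{103} \left(-1071\right) - \left(1234293 - -412\right) = \frac{1}{103} \left(-1071\right) - \left(1234293 + 412\right) = - \frac{1071}{103} - 1234705 = - \frac{127175686}{103} \approx -1.2347 \cdot 10^{6}$)
$\frac{383479 + H}{-109126 - 4214784} = \frac{383479 - \frac{127175686}{103}}{-109126 - 4214784} = - \frac{87677349}{103 \left(-4323910\right)} = \left(- \frac{87677349}{103}\right) \left(- \frac{1}{4323910}\right) = \frac{87677349}{445362730}$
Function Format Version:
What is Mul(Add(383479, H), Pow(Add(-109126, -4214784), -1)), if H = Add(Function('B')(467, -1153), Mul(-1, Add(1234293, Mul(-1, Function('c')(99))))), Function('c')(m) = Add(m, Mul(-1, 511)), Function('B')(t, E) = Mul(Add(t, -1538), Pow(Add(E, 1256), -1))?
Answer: Rational(87677349, 445362730) ≈ 0.19687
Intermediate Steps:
Function('B')(t, E) = Mul(Pow(Add(1256, E), -1), Add(-1538, t)) (Function('B')(t, E) = Mul(Add(-1538, t), Pow(Add(1256, E), -1)) = Mul(Pow(Add(1256, E), -1), Add(-1538, t)))
Function('c')(m) = Add(-511, m) (Function('c')(m) = Add(m, -511) = Add(-511, m))
H = Rational(-127175686, 103) (H = Add(Mul(Pow(Add(1256, -1153), -1), Add(-1538, 467)), Mul(-1, Add(1234293, Mul(-1, Add(-511, 99))))) = Add(Mul(Pow(103, -1), -1071), Mul(-1, Add(1234293, Mul(-1, -412)))) = Add(Mul(Rational(1, 103), -1071), Mul(-1, Add(1234293, 412))) = Add(Rational(-1071, 103), Mul(-1, 1234705)) = Add(Rational(-1071, 103), -1234705) = Rational(-127175686, 103) ≈ -1.2347e+6)
Mul(Add(383479, H), Pow(Add(-109126, -4214784), -1)) = Mul(Add(383479, Rational(-127175686, 103)), Pow(Add(-109126, -4214784), -1)) = Mul(Rational(-87677349, 103), Pow(-4323910, -1)) = Mul(Rational(-87677349, 103), Rational(-1, 4323910)) = Rational(87677349, 445362730)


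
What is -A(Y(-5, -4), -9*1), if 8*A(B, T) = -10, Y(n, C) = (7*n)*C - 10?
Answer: 5/4 ≈ 1.2500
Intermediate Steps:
Y(n, C) = -10 + 7*C*n (Y(n, C) = 7*C*n - 10 = -10 + 7*C*n)
A(B, T) = -5/4 (A(B, T) = (1/8)*(-10) = -5/4)
-A(Y(-5, -4), -9*1) = -1*(-5/4) = 5/4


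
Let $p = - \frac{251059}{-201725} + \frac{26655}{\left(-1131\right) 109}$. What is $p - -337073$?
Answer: $\frac{2794170245101887}{8289485425} \approx 3.3707 \cdot 10^{5}$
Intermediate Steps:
$p = \frac{8524440862}{8289485425}$ ($p = \left(-251059\right) \left(- \frac{1}{201725}\right) + \frac{26655}{-123279} = \frac{251059}{201725} + 26655 \left(- \frac{1}{123279}\right) = \frac{251059}{201725} - \frac{8885}{41093} = \frac{8524440862}{8289485425} \approx 1.0283$)
$p - -337073 = \frac{8524440862}{8289485425} - -337073 = \frac{8524440862}{8289485425} + 337073 = \frac{2794170245101887}{8289485425}$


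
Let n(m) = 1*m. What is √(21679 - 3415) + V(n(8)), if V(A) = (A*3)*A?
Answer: 192 + 2*√4566 ≈ 327.14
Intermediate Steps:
n(m) = m
V(A) = 3*A² (V(A) = (3*A)*A = 3*A²)
√(21679 - 3415) + V(n(8)) = √(21679 - 3415) + 3*8² = √18264 + 3*64 = 2*√4566 + 192 = 192 + 2*√4566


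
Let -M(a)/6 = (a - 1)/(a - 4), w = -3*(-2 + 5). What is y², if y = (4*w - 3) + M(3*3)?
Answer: 59049/25 ≈ 2362.0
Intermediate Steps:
w = -9 (w = -3*3 = -9)
M(a) = -6*(-1 + a)/(-4 + a) (M(a) = -6*(a - 1)/(a - 4) = -6*(-1 + a)/(-4 + a))
y = -243/5 (y = (4*(-9) - 3) + 6*(1 - 3*3)/(-4 + 3*3) = (-36 - 3) + 6*(1 - 1*9)/(-4 + 9) = -39 + 6*(1 - 9)/5 = -39 + 6*(⅕)*(-8) = -39 - 48/5 = -243/5 ≈ -48.600)
y² = (-243/5)² = 59049/25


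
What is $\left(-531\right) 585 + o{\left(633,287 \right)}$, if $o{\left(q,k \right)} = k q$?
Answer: $-128964$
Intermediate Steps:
$\left(-531\right) 585 + o{\left(633,287 \right)} = \left(-531\right) 585 + 287 \cdot 633 = -310635 + 181671 = -128964$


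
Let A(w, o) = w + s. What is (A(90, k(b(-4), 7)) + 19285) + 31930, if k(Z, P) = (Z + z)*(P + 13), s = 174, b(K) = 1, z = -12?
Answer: 51479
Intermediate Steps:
k(Z, P) = (-12 + Z)*(13 + P) (k(Z, P) = (Z - 12)*(P + 13) = (-12 + Z)*(13 + P))
A(w, o) = 174 + w (A(w, o) = w + 174 = 174 + w)
(A(90, k(b(-4), 7)) + 19285) + 31930 = ((174 + 90) + 19285) + 31930 = (264 + 19285) + 31930 = 19549 + 31930 = 51479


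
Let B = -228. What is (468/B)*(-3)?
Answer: 117/19 ≈ 6.1579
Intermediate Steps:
(468/B)*(-3) = (468/(-228))*(-3) = (468*(-1/228))*(-3) = -39/19*(-3) = 117/19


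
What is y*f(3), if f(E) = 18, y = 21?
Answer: 378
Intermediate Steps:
y*f(3) = 21*18 = 378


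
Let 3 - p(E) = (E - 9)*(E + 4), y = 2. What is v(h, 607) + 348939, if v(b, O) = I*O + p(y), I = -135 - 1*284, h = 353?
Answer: 94651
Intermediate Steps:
I = -419 (I = -135 - 284 = -419)
p(E) = 3 - (-9 + E)*(4 + E) (p(E) = 3 - (E - 9)*(E + 4) = 3 - (-9 + E)*(4 + E))
v(b, O) = 45 - 419*O (v(b, O) = -419*O + (39 - 1*2**2 + 5*2) = -419*O + (39 - 1*4 + 10) = -419*O + (39 - 4 + 10) = -419*O + 45 = 45 - 419*O)
v(h, 607) + 348939 = (45 - 419*607) + 348939 = (45 - 254333) + 348939 = -254288 + 348939 = 94651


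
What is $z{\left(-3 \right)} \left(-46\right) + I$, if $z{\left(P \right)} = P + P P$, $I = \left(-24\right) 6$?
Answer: $-420$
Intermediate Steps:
$I = -144$
$z{\left(P \right)} = P + P^{2}$
$z{\left(-3 \right)} \left(-46\right) + I = - 3 \left(1 - 3\right) \left(-46\right) - 144 = \left(-3\right) \left(-2\right) \left(-46\right) - 144 = 6 \left(-46\right) - 144 = -276 - 144 = -420$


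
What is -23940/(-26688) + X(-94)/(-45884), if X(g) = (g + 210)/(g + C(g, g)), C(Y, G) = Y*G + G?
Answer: 24738293183/27577935824 ≈ 0.89703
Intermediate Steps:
C(Y, G) = G + G*Y (C(Y, G) = G*Y + G = G + G*Y)
X(g) = (210 + g)/(g + g*(1 + g)) (X(g) = (g + 210)/(g + g*(1 + g)) = (210 + g)/(g + g*(1 + g)))
-23940/(-26688) + X(-94)/(-45884) = -23940/(-26688) + ((210 - 94)/((-94)*(2 - 94)))/(-45884) = -23940*(-1/26688) - 1/94*116/(-92)*(-1/45884) = 1995/2224 - 1/94*(-1/92)*116*(-1/45884) = 1995/2224 + (29/2162)*(-1/45884) = 1995/2224 - 29/99201208 = 24738293183/27577935824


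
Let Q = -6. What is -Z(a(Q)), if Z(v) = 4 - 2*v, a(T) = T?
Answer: -16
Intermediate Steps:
-Z(a(Q)) = -(4 - 2*(-6)) = -(4 + 12) = -1*16 = -16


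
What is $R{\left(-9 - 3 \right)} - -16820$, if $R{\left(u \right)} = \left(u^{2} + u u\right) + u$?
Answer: $17096$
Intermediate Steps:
$R{\left(u \right)} = u + 2 u^{2}$ ($R{\left(u \right)} = \left(u^{2} + u^{2}\right) + u = 2 u^{2} + u = u + 2 u^{2}$)
$R{\left(-9 - 3 \right)} - -16820 = \left(-9 - 3\right) \left(1 + 2 \left(-9 - 3\right)\right) - -16820 = - 12 \left(1 + 2 \left(-12\right)\right) + 16820 = - 12 \left(1 - 24\right) + 16820 = \left(-12\right) \left(-23\right) + 16820 = 276 + 16820 = 17096$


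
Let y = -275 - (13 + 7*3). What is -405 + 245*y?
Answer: -76110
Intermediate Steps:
y = -309 (y = -275 - (13 + 21) = -275 - 1*34 = -275 - 34 = -309)
-405 + 245*y = -405 + 245*(-309) = -405 - 75705 = -76110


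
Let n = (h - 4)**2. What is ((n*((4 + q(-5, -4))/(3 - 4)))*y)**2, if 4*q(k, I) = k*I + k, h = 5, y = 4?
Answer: 961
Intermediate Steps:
q(k, I) = k/4 + I*k/4 (q(k, I) = (k*I + k)/4 = (I*k + k)/4 = (k + I*k)/4 = k/4 + I*k/4)
n = 1 (n = (5 - 4)**2 = 1**2 = 1)
((n*((4 + q(-5, -4))/(3 - 4)))*y)**2 = ((1*((4 + (1/4)*(-5)*(1 - 4))/(3 - 4)))*4)**2 = ((1*((4 + (1/4)*(-5)*(-3))/(-1)))*4)**2 = ((1*((4 + 15/4)*(-1)))*4)**2 = ((1*((31/4)*(-1)))*4)**2 = ((1*(-31/4))*4)**2 = (-31/4*4)**2 = (-31)**2 = 961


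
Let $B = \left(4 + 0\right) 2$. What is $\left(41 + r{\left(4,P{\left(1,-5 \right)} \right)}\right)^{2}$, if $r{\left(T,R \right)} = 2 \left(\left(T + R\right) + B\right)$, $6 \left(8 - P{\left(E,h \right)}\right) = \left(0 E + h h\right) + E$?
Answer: $\frac{47089}{9} \approx 5232.1$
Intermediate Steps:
$B = 8$ ($B = 4 \cdot 2 = 8$)
$P{\left(E,h \right)} = 8 - \frac{E}{6} - \frac{h^{2}}{6}$ ($P{\left(E,h \right)} = 8 - \frac{\left(0 E + h h\right) + E}{6} = 8 - \frac{\left(0 + h^{2}\right) + E}{6} = 8 - \frac{h^{2} + E}{6} = 8 - \frac{E + h^{2}}{6} = 8 - \left(\frac{E}{6} + \frac{h^{2}}{6}\right) = 8 - \frac{E}{6} - \frac{h^{2}}{6}$)
$r{\left(T,R \right)} = 16 + 2 R + 2 T$ ($r{\left(T,R \right)} = 2 \left(\left(T + R\right) + 8\right) = 2 \left(\left(R + T\right) + 8\right) = 2 \left(8 + R + T\right) = 16 + 2 R + 2 T$)
$\left(41 + r{\left(4,P{\left(1,-5 \right)} \right)}\right)^{2} = \left(41 + \left(16 + 2 \left(8 - \frac{1}{6} - \frac{\left(-5\right)^{2}}{6}\right) + 2 \cdot 4\right)\right)^{2} = \left(41 + \left(16 + 2 \left(8 - \frac{1}{6} - \frac{25}{6}\right) + 8\right)\right)^{2} = \left(41 + \left(16 + 2 \cdot \frac{11}{3} + 8\right)\right)^{2} = \left(41 + \left(16 + \frac{22}{3} + 8\right)\right)^{2} = \left(41 + \frac{94}{3}\right)^{2} = \left(\frac{217}{3}\right)^{2} = \frac{47089}{9}$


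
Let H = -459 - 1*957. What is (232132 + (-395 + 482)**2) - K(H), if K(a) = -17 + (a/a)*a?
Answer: 241134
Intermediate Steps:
H = -1416 (H = -459 - 957 = -1416)
K(a) = -17 + a (K(a) = -17 + 1*a = -17 + a)
(232132 + (-395 + 482)**2) - K(H) = (232132 + (-395 + 482)**2) - (-17 - 1416) = (232132 + 87**2) - 1*(-1433) = (232132 + 7569) + 1433 = 239701 + 1433 = 241134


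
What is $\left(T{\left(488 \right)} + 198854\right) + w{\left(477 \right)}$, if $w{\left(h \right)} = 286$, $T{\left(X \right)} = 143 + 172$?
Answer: $199455$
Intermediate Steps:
$T{\left(X \right)} = 315$
$\left(T{\left(488 \right)} + 198854\right) + w{\left(477 \right)} = \left(315 + 198854\right) + 286 = 199169 + 286 = 199455$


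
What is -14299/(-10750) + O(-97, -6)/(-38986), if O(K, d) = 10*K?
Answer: 283944157/209549750 ≈ 1.3550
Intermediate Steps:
-14299/(-10750) + O(-97, -6)/(-38986) = -14299/(-10750) + (10*(-97))/(-38986) = -14299*(-1/10750) - 970*(-1/38986) = 14299/10750 + 485/19493 = 283944157/209549750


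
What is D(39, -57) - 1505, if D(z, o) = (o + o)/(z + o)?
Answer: -4496/3 ≈ -1498.7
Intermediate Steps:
D(z, o) = 2*o/(o + z) (D(z, o) = (2*o)/(o + z) = 2*o/(o + z))
D(39, -57) - 1505 = 2*(-57)/(-57 + 39) - 1505 = 2*(-57)/(-18) - 1505 = 2*(-57)*(-1/18) - 1505 = 19/3 - 1505 = -4496/3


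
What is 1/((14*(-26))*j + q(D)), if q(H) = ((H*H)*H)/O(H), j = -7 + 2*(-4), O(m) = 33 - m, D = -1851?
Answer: -628/2110537137 ≈ -2.9755e-7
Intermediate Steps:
j = -15 (j = -7 - 8 = -15)
q(H) = H**3/(33 - H) (q(H) = ((H*H)*H)/(33 - H) = (H**2*H)/(33 - H) = H**3/(33 - H))
1/((14*(-26))*j + q(D)) = 1/((14*(-26))*(-15) - 1*(-1851)**3/(-33 - 1851)) = 1/(-364*(-15) - 1*(-6341898051)/(-1884)) = 1/(5460 - 1*(-6341898051)*(-1/1884)) = 1/(5460 - 2113966017/628) = 1/(-2110537137/628) = -628/2110537137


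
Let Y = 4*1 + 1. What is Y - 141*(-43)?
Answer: 6068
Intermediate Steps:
Y = 5 (Y = 4 + 1 = 5)
Y - 141*(-43) = 5 - 141*(-43) = 5 + 6063 = 6068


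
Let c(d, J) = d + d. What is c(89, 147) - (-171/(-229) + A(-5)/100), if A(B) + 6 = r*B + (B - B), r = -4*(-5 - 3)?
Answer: 2048557/11450 ≈ 178.91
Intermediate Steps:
r = 32 (r = -4*(-8) = 32)
A(B) = -6 + 32*B (A(B) = -6 + (32*B + (B - B)) = -6 + (32*B + 0) = -6 + 32*B)
c(d, J) = 2*d
c(89, 147) - (-171/(-229) + A(-5)/100) = 2*89 - (-171/(-229) + (-6 + 32*(-5))/100) = 178 - (-171*(-1/229) + (-6 - 160)*(1/100)) = 178 - (171/229 - 166*1/100) = 178 - (171/229 - 83/50) = 178 - 1*(-10457/11450) = 178 + 10457/11450 = 2048557/11450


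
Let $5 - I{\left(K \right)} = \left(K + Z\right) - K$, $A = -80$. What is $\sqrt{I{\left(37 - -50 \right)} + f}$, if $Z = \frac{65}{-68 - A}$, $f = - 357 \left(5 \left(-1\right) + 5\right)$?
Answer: $\frac{i \sqrt{15}}{6} \approx 0.6455 i$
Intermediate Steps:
$f = 0$ ($f = - 357 \left(-5 + 5\right) = \left(-357\right) 0 = 0$)
$Z = \frac{65}{12}$ ($Z = \frac{65}{-68 - -80} = \frac{65}{-68 + 80} = \frac{65}{12} \approx 5.4167$)
$I{\left(K \right)} = - \frac{5}{12}$ ($I{\left(K \right)} = 5 - \left(\left(K + \frac{65}{12}\right) - K\right) = 5 - \left(\left(\frac{65}{12} + K\right) - K\right) = 5 - \frac{65}{12} = - \frac{5}{12}$)
$\sqrt{I{\left(37 - -50 \right)} + f} = \sqrt{- \frac{5}{12} + 0} = \sqrt{- \frac{5}{12}} = \frac{i \sqrt{15}}{6}$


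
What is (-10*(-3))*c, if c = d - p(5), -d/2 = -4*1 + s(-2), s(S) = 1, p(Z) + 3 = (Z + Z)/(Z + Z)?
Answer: 240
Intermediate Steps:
p(Z) = -2 (p(Z) = -3 + (Z + Z)/(Z + Z) = -3 + (2*Z)/((2*Z)) = -3 + (2*Z)*(1/(2*Z)) = -3 + 1 = -2)
d = 6 (d = -2*(-4*1 + 1) = -2*(-4 + 1) = -2*(-3) = 6)
c = 8 (c = 6 - 1*(-2) = 6 + 2 = 8)
(-10*(-3))*c = -10*(-3)*8 = 30*8 = 240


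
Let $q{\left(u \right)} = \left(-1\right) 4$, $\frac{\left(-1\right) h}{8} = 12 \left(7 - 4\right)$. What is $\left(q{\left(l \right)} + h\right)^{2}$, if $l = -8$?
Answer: $85264$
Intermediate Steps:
$h = -288$ ($h = - 8 \cdot 12 \left(7 - 4\right) = - 8 \cdot 12 \cdot 3 = \left(-8\right) 36 = -288$)
$q{\left(u \right)} = -4$
$\left(q{\left(l \right)} + h\right)^{2} = \left(-4 - 288\right)^{2} = \left(-292\right)^{2} = 85264$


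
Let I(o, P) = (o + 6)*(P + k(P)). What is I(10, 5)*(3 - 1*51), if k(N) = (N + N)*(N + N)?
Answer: -80640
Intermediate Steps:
k(N) = 4*N² (k(N) = (2*N)*(2*N) = 4*N²)
I(o, P) = (6 + o)*(P + 4*P²) (I(o, P) = (o + 6)*(P + 4*P²) = (6 + o)*(P + 4*P²))
I(10, 5)*(3 - 1*51) = (5*(6 + 10 + 24*5 + 4*5*10))*(3 - 1*51) = (5*(6 + 10 + 120 + 200))*(3 - 51) = (5*336)*(-48) = 1680*(-48) = -80640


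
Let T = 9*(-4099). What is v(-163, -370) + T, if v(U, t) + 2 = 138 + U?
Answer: -36918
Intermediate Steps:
v(U, t) = 136 + U (v(U, t) = -2 + (138 + U) = 136 + U)
T = -36891
v(-163, -370) + T = (136 - 163) - 36891 = -27 - 36891 = -36918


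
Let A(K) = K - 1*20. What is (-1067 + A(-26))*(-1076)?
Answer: 1197588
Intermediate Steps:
A(K) = -20 + K (A(K) = K - 20 = -20 + K)
(-1067 + A(-26))*(-1076) = (-1067 + (-20 - 26))*(-1076) = (-1067 - 46)*(-1076) = -1113*(-1076) = 1197588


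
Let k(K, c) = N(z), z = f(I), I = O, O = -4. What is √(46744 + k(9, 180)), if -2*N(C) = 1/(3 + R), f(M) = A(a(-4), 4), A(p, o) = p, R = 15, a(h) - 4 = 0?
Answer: √1682783/6 ≈ 216.20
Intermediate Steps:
I = -4
a(h) = 4 (a(h) = 4 + 0 = 4)
f(M) = 4
z = 4
N(C) = -1/36 (N(C) = -1/(2*(3 + 15)) = -½/18 = -½*1/18 = -1/36)
k(K, c) = -1/36
√(46744 + k(9, 180)) = √(46744 - 1/36) = √(1682783/36) = √1682783/6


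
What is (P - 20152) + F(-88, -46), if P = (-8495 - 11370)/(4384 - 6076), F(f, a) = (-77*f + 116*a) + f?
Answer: -31789735/1692 ≈ -18788.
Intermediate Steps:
F(f, a) = -76*f + 116*a
P = 19865/1692 (P = -19865/(-1692) = -19865*(-1/1692) = 19865/1692 ≈ 11.741)
(P - 20152) + F(-88, -46) = (19865/1692 - 20152) + (-76*(-88) + 116*(-46)) = -34077319/1692 + (6688 - 5336) = -34077319/1692 + 1352 = -31789735/1692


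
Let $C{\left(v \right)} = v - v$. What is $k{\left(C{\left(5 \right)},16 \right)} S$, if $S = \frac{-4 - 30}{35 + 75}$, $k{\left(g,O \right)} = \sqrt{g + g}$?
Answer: $0$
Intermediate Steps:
$C{\left(v \right)} = 0$
$k{\left(g,O \right)} = \sqrt{2} \sqrt{g}$ ($k{\left(g,O \right)} = \sqrt{2 g} = \sqrt{2} \sqrt{g}$)
$S = - \frac{17}{55}$ ($S = - \frac{34}{110} = \left(-34\right) \frac{1}{110} = - \frac{17}{55} \approx -0.30909$)
$k{\left(C{\left(5 \right)},16 \right)} S = \sqrt{2} \sqrt{0} \left(- \frac{17}{55}\right) = \sqrt{2} \cdot 0 \left(- \frac{17}{55}\right) = 0 \left(- \frac{17}{55}\right) = 0$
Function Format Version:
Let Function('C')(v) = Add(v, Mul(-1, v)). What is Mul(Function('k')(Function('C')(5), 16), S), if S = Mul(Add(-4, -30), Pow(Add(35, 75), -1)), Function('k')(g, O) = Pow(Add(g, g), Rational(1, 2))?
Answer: 0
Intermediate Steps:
Function('C')(v) = 0
Function('k')(g, O) = Mul(Pow(2, Rational(1, 2)), Pow(g, Rational(1, 2))) (Function('k')(g, O) = Pow(Mul(2, g), Rational(1, 2)) = Mul(Pow(2, Rational(1, 2)), Pow(g, Rational(1, 2))))
S = Rational(-17, 55) (S = Mul(-34, Pow(110, -1)) = Mul(-34, Rational(1, 110)) = Rational(-17, 55) ≈ -0.30909)
Mul(Function('k')(Function('C')(5), 16), S) = Mul(Mul(Pow(2, Rational(1, 2)), Pow(0, Rational(1, 2))), Rational(-17, 55)) = Mul(Mul(Pow(2, Rational(1, 2)), 0), Rational(-17, 55)) = Mul(0, Rational(-17, 55)) = 0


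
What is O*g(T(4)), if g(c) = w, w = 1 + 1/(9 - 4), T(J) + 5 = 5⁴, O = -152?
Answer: -912/5 ≈ -182.40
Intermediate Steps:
T(J) = 620 (T(J) = -5 + 5⁴ = -5 + 625 = 620)
w = 6/5 (w = 1 + 1/5 = 1 + ⅕ = 6/5 ≈ 1.2000)
g(c) = 6/5
O*g(T(4)) = -152*6/5 = -912/5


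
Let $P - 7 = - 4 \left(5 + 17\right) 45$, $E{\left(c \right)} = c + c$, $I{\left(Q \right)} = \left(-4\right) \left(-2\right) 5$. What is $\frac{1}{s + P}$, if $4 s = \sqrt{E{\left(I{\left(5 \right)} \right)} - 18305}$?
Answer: $- \frac{63248}{250037569} - \frac{540 i}{250037569} \approx -0.00025295 - 2.1597 \cdot 10^{-6} i$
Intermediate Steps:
$I{\left(Q \right)} = 40$ ($I{\left(Q \right)} = 8 \cdot 5 = 40$)
$E{\left(c \right)} = 2 c$
$P = -3953$ ($P = 7 + - 4 \left(5 + 17\right) 45 = 7 + \left(-4\right) 22 \cdot 45 = 7 - 3960 = -3953$)
$s = \frac{135 i}{4}$ ($s = \frac{\sqrt{2 \cdot 40 - 18305}}{4} = \frac{\sqrt{80 - 18305}}{4} = \frac{\sqrt{-18225}}{4} = \frac{135 i}{4} \approx 33.75 i$)
$\frac{1}{s + P} = \frac{1}{\frac{135 i}{4} - 3953} = \frac{1}{-3953 + \frac{135 i}{4}} = \frac{16 \left(-3953 - \frac{135 i}{4}\right)}{250037569}$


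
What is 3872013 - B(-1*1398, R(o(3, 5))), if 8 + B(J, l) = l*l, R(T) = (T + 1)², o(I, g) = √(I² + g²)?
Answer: 3870660 - 140*√34 ≈ 3.8698e+6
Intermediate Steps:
R(T) = (1 + T)²
B(J, l) = -8 + l² (B(J, l) = -8 + l*l = -8 + l²)
3872013 - B(-1*1398, R(o(3, 5))) = 3872013 - (-8 + ((1 + √(3² + 5²))²)²) = 3872013 - (-8 + ((1 + √(9 + 25))²)²) = 3872013 - (-8 + ((1 + √34)²)²) = 3872013 - (-8 + (1 + √34)⁴) = 3872013 + (8 - (1 + √34)⁴) = 3872021 - (1 + √34)⁴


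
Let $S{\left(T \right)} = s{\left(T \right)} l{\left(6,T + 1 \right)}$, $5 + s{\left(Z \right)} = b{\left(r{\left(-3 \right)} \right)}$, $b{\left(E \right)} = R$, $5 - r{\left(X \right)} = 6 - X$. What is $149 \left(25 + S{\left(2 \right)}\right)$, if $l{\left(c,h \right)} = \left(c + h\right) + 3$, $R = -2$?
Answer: $-8791$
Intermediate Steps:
$r{\left(X \right)} = -1 + X$ ($r{\left(X \right)} = 5 - \left(6 - X\right) = 5 + \left(-6 + X\right) = -1 + X$)
$b{\left(E \right)} = -2$
$s{\left(Z \right)} = -7$ ($s{\left(Z \right)} = -5 - 2 = -7$)
$l{\left(c,h \right)} = 3 + c + h$
$S{\left(T \right)} = -70 - 7 T$ ($S{\left(T \right)} = - 7 \left(3 + 6 + \left(T + 1\right)\right) = - 7 \left(3 + 6 + \left(1 + T\right)\right) = - 7 \left(10 + T\right) = -70 - 7 T$)
$149 \left(25 + S{\left(2 \right)}\right) = 149 \left(25 - 84\right) = 149 \left(-59\right) = -8791$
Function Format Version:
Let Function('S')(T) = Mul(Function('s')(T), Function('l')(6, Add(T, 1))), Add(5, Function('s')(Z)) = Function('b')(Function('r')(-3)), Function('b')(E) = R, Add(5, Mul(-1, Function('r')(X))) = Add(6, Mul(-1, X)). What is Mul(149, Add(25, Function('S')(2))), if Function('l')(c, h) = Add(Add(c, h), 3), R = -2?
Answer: -8791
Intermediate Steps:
Function('r')(X) = Add(-1, X) (Function('r')(X) = Add(5, Mul(-1, Add(6, Mul(-1, X)))) = Add(5, Add(-6, X)) = Add(-1, X))
Function('b')(E) = -2
Function('s')(Z) = -7 (Function('s')(Z) = Add(-5, -2) = -7)
Function('l')(c, h) = Add(3, c, h)
Function('S')(T) = Add(-70, Mul(-7, T)) (Function('S')(T) = Mul(-7, Add(3, 6, Add(T, 1))) = Mul(-7, Add(3, 6, Add(1, T))) = Mul(-7, Add(10, T)) = Add(-70, Mul(-7, T)))
Mul(149, Add(25, Function('S')(2))) = Mul(149, Add(25, Add(-70, Mul(-7, 2)))) = Mul(149, Add(25, Add(-70, -14))) = Mul(149, Add(25, -84)) = Mul(149, -59) = -8791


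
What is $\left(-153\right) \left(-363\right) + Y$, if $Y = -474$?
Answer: $55065$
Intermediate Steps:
$\left(-153\right) \left(-363\right) + Y = \left(-153\right) \left(-363\right) - 474 = 55539 - 474 = 55065$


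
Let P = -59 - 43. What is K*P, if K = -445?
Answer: 45390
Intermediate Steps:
P = -102
K*P = -445*(-102) = 45390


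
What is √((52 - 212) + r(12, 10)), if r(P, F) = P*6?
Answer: 2*I*√22 ≈ 9.3808*I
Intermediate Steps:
r(P, F) = 6*P
√((52 - 212) + r(12, 10)) = √((52 - 212) + 6*12) = √(-160 + 72) = √(-88) = 2*I*√22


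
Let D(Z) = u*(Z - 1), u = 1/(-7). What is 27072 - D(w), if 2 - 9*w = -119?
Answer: 243664/9 ≈ 27074.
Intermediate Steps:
w = 121/9 (w = 2/9 - ⅑*(-119) = 2/9 + 119/9 = 121/9 ≈ 13.444)
u = -⅐ ≈ -0.14286
D(Z) = ⅐ - Z/7 (D(Z) = -(Z - 1)/7 = -(-1 + Z)/7 = ⅐ - Z/7)
27072 - D(w) = 27072 - (⅐ - ⅐*121/9) = 27072 - (⅐ - 121/63) = 27072 - 1*(-16/9) = 27072 + 16/9 = 243664/9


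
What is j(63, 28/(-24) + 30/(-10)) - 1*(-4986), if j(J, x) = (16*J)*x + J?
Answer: 849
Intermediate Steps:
j(J, x) = J + 16*J*x (j(J, x) = 16*J*x + J = J + 16*J*x)
j(63, 28/(-24) + 30/(-10)) - 1*(-4986) = 63*(1 + 16*(28/(-24) + 30/(-10))) - 1*(-4986) = 63*(1 + 16*(28*(-1/24) + 30*(-⅒))) + 4986 = 63*(1 + 16*(-7/6 - 3)) + 4986 = 63*(1 + 16*(-25/6)) + 4986 = 63*(1 - 200/3) + 4986 = 63*(-197/3) + 4986 = -4137 + 4986 = 849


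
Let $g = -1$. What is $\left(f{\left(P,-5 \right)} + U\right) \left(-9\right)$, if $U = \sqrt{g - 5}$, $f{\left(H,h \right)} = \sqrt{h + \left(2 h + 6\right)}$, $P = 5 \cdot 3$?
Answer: $9 i \left(-3 - \sqrt{6}\right) \approx - 49.045 i$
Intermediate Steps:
$P = 15$
$f{\left(H,h \right)} = \sqrt{6 + 3 h}$ ($f{\left(H,h \right)} = \sqrt{h + \left(6 + 2 h\right)} = \sqrt{6 + 3 h}$)
$U = i \sqrt{6}$ ($U = \sqrt{-1 - 5} = \sqrt{-6} = i \sqrt{6} \approx 2.4495 i$)
$\left(f{\left(P,-5 \right)} + U\right) \left(-9\right) = \left(\sqrt{6 + 3 \left(-5\right)} + i \sqrt{6}\right) \left(-9\right) = \left(\sqrt{6 - 15} + i \sqrt{6}\right) \left(-9\right) = \left(\sqrt{-9} + i \sqrt{6}\right) \left(-9\right) = \left(3 i + i \sqrt{6}\right) \left(-9\right) = - 27 i - 9 i \sqrt{6}$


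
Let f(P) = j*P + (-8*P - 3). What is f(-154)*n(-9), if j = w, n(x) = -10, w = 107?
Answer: 152490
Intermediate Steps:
j = 107
f(P) = -3 + 99*P (f(P) = 107*P + (-8*P - 3) = 107*P + (-3 - 8*P) = -3 + 99*P)
f(-154)*n(-9) = (-3 + 99*(-154))*(-10) = (-3 - 15246)*(-10) = -15249*(-10) = 152490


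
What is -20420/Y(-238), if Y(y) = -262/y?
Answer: -2429980/131 ≈ -18549.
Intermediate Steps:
-20420/Y(-238) = -20420/((-262/(-238))) = -20420/((-262*(-1/238))) = -20420/131/119 = -20420*119/131 = -2429980/131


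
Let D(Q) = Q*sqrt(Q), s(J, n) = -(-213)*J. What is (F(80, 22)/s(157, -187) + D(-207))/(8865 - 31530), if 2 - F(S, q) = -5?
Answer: -7/757940265 + 207*I*sqrt(23)/7555 ≈ -9.2355e-9 + 0.1314*I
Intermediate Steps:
F(S, q) = 7 (F(S, q) = 2 - 1*(-5) = 2 + 5 = 7)
s(J, n) = 213*J
D(Q) = Q**(3/2)
(F(80, 22)/s(157, -187) + D(-207))/(8865 - 31530) = (7/((213*157)) + (-207)**(3/2))/(8865 - 31530) = (7/33441 - 621*I*sqrt(23))/(-22665) = (7*(1/33441) - 621*I*sqrt(23))*(-1/22665) = (7/33441 - 621*I*sqrt(23))*(-1/22665) = -7/757940265 + 207*I*sqrt(23)/7555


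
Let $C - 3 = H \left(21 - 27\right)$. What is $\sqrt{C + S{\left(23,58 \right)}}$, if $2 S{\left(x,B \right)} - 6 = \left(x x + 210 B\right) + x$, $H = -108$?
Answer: $6 \sqrt{195} \approx 83.785$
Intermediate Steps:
$C = 651$ ($C = 3 - 108 \left(21 - 27\right) = 3 - -648 = 3 + 648 = 651$)
$S{\left(x,B \right)} = 3 + \frac{x}{2} + \frac{x^{2}}{2} + 105 B$ ($S{\left(x,B \right)} = 3 + \frac{\left(x x + 210 B\right) + x}{2} = 3 + \frac{\left(x^{2} + 210 B\right) + x}{2} = 3 + \frac{x + x^{2} + 210 B}{2} = 3 + \left(\frac{x}{2} + \frac{x^{2}}{2} + 105 B\right) = 3 + \frac{x}{2} + \frac{x^{2}}{2} + 105 B$)
$\sqrt{C + S{\left(23,58 \right)}} = \sqrt{651 + \left(3 + \frac{1}{2} \cdot 23 + \frac{23^{2}}{2} + 105 \cdot 58\right)} = \sqrt{651 + \left(3 + \frac{23}{2} + \frac{1}{2} \cdot 529 + 6090\right)} = \sqrt{651 + \left(3 + \frac{23}{2} + \frac{529}{2} + 6090\right)} = \sqrt{651 + 6369} = \sqrt{7020} = 6 \sqrt{195}$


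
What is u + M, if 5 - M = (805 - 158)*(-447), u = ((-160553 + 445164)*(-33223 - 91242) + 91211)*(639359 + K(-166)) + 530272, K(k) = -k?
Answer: -22654544409711114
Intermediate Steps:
u = -22654544410000328 (u = ((-160553 + 445164)*(-33223 - 91242) + 91211)*(639359 - 1*(-166)) + 530272 = (284611*(-124465) + 91211)*(639359 + 166) + 530272 = (-35424108115 + 91211)*639525 + 530272 = -35424016904*639525 + 530272 = -22654544410530600 + 530272 = -22654544410000328)
M = 289214 (M = 5 - (805 - 158)*(-447) = 5 - 647*(-447) = 5 - 1*(-289209) = 5 + 289209 = 289214)
u + M = -22654544410000328 + 289214 = -22654544409711114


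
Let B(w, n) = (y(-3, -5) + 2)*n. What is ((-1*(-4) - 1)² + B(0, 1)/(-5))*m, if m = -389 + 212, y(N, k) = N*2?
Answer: -8673/5 ≈ -1734.6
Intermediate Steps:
y(N, k) = 2*N
B(w, n) = -4*n (B(w, n) = (2*(-3) + 2)*n = (-6 + 2)*n = -4*n)
m = -177
((-1*(-4) - 1)² + B(0, 1)/(-5))*m = ((-1*(-4) - 1)² - 4*1/(-5))*(-177) = ((4 - 1)² - 4*(-⅕))*(-177) = (3² + ⅘)*(-177) = (9 + ⅘)*(-177) = (49/5)*(-177) = -8673/5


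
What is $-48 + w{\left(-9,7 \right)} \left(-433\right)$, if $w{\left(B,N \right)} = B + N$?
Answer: $818$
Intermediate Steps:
$-48 + w{\left(-9,7 \right)} \left(-433\right) = -48 + \left(-9 + 7\right) \left(-433\right) = -48 - -866 = -48 + 866 = 818$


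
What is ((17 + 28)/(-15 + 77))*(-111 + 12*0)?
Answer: -4995/62 ≈ -80.564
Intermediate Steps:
((17 + 28)/(-15 + 77))*(-111 + 12*0) = (45/62)*(-111 + 0) = (45*(1/62))*(-111) = (45/62)*(-111) = -4995/62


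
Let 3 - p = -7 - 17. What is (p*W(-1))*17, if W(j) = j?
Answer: -459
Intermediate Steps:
p = 27 (p = 3 - (-7 - 17) = 3 - 1*(-24) = 3 + 24 = 27)
(p*W(-1))*17 = (27*(-1))*17 = -27*17 = -459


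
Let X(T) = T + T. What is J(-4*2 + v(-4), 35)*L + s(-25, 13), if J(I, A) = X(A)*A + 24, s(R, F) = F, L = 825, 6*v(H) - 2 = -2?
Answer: 2041063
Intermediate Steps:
v(H) = 0 (v(H) = 1/3 + (1/6)*(-2) = 1/3 - 1/3 = 0)
X(T) = 2*T
J(I, A) = 24 + 2*A**2 (J(I, A) = (2*A)*A + 24 = 2*A**2 + 24 = 24 + 2*A**2)
J(-4*2 + v(-4), 35)*L + s(-25, 13) = (24 + 2*35**2)*825 + 13 = (24 + 2*1225)*825 + 13 = (24 + 2450)*825 + 13 = 2474*825 + 13 = 2041050 + 13 = 2041063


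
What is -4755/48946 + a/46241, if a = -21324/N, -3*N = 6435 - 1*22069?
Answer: -1720335926991/17692309794562 ≈ -0.097236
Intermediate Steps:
N = 15634/3 (N = -(6435 - 1*22069)/3 = -(6435 - 22069)/3 = -⅓*(-15634) = 15634/3 ≈ 5211.3)
a = -31986/7817 (a = -21324/15634/3 = -21324*3/15634 = -31986/7817 ≈ -4.0919)
-4755/48946 + a/46241 = -4755/48946 - 31986/7817/46241 = -4755*1/48946 - 31986/7817*1/46241 = -4755/48946 - 31986/361465897 = -1720335926991/17692309794562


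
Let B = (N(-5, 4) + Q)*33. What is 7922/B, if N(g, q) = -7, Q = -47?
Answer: -3961/891 ≈ -4.4456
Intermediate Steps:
B = -1782 (B = (-7 - 47)*33 = -54*33 = -1782)
7922/B = 7922/(-1782) = 7922*(-1/1782) = -3961/891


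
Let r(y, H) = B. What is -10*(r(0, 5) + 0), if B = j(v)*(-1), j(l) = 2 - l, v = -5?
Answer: 70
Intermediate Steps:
B = -7 (B = (2 - 1*(-5))*(-1) = (2 + 5)*(-1) = 7*(-1) = -7)
r(y, H) = -7
-10*(r(0, 5) + 0) = -10*(-7 + 0) = -10*(-7) = 70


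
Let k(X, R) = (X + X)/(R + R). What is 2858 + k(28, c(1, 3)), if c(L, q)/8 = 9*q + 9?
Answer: 205783/72 ≈ 2858.1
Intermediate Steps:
c(L, q) = 72 + 72*q (c(L, q) = 8*(9*q + 9) = 8*(9 + 9*q) = 72 + 72*q)
k(X, R) = X/R (k(X, R) = (2*X)/((2*R)) = (2*X)*(1/(2*R)) = X/R)
2858 + k(28, c(1, 3)) = 2858 + 28/(72 + 72*3) = 2858 + 28/(72 + 216) = 2858 + 28/288 = 2858 + 28*(1/288) = 2858 + 7/72 = 205783/72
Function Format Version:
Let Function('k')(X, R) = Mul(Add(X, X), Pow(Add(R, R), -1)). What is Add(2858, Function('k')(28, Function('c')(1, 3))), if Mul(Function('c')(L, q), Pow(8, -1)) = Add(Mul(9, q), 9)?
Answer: Rational(205783, 72) ≈ 2858.1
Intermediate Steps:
Function('c')(L, q) = Add(72, Mul(72, q)) (Function('c')(L, q) = Mul(8, Add(Mul(9, q), 9)) = Mul(8, Add(9, Mul(9, q))) = Add(72, Mul(72, q)))
Function('k')(X, R) = Mul(X, Pow(R, -1)) (Function('k')(X, R) = Mul(Mul(2, X), Pow(Mul(2, R), -1)) = Mul(Mul(2, X), Mul(Rational(1, 2), Pow(R, -1))) = Mul(X, Pow(R, -1)))
Add(2858, Function('k')(28, Function('c')(1, 3))) = Add(2858, Mul(28, Pow(Add(72, Mul(72, 3)), -1))) = Add(2858, Mul(28, Pow(Add(72, 216), -1))) = Add(2858, Mul(28, Pow(288, -1))) = Add(2858, Mul(28, Rational(1, 288))) = Add(2858, Rational(7, 72)) = Rational(205783, 72)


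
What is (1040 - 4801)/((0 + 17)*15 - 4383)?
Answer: 3761/4128 ≈ 0.91109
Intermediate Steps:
(1040 - 4801)/((0 + 17)*15 - 4383) = -3761/(17*15 - 4383) = -3761/(255 - 4383) = -3761/(-4128) = -3761*(-1/4128) = 3761/4128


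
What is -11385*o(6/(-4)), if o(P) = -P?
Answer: -34155/2 ≈ -17078.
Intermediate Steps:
-11385*o(6/(-4)) = -(-11385)*6/(-4) = -(-11385)*6*(-¼) = -(-11385)*(-3)/2 = -11385*3/2 = -34155/2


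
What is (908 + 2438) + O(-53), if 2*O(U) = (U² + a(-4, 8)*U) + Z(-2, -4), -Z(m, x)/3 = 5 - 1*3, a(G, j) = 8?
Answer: 9071/2 ≈ 4535.5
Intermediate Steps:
Z(m, x) = -6 (Z(m, x) = -3*(5 - 1*3) = -3*(5 - 3) = -3*2 = -6)
O(U) = -3 + U²/2 + 4*U (O(U) = ((U² + 8*U) - 6)/2 = (-6 + U² + 8*U)/2 = -3 + U²/2 + 4*U)
(908 + 2438) + O(-53) = (908 + 2438) + (-3 + (½)*(-53)² + 4*(-53)) = 3346 + (-3 + (½)*2809 - 212) = 3346 + (-3 + 2809/2 - 212) = 3346 + 2379/2 = 9071/2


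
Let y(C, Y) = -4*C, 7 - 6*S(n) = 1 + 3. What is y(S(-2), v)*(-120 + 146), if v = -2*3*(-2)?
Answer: -52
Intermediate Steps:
v = 12 (v = -6*(-2) = 12)
S(n) = 1/2 (S(n) = 7/6 - (1 + 3)/6 = 7/6 - 1/6*4 = 7/6 - 2/3 = 1/2)
y(S(-2), v)*(-120 + 146) = (-4*1/2)*(-120 + 146) = -2*26 = -52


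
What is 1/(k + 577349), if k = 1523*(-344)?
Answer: 1/53437 ≈ 1.8714e-5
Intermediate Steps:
k = -523912
1/(k + 577349) = 1/(-523912 + 577349) = 1/53437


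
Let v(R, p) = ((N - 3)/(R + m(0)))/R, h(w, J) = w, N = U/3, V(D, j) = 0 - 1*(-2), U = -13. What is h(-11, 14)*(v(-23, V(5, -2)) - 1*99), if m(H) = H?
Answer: 1728485/1587 ≈ 1089.2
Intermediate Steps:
V(D, j) = 2 (V(D, j) = 0 + 2 = 2)
N = -13/3 ≈ -4.3333
v(R, p) = -22/(3*R²) (v(R, p) = ((-13/3 - 3)/(R + 0))/R = (-22/(3*R))/R = -22/(3*R²))
h(-11, 14)*(v(-23, V(5, -2)) - 1*99) = -11*(-22/3/(-23)² - 1*99) = -11*(-22/3*1/529 - 99) = -11*(-22/1587 - 99) = -11*(-157135/1587) = 1728485/1587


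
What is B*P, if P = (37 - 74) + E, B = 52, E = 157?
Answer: 6240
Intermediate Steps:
P = 120 (P = (37 - 74) + 157 = -37 + 157 = 120)
B*P = 52*120 = 6240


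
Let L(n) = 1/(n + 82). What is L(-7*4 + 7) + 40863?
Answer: 2492644/61 ≈ 40863.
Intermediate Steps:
L(n) = 1/(82 + n)
L(-7*4 + 7) + 40863 = 1/(82 + (-7*4 + 7)) + 40863 = 1/(82 + (-28 + 7)) + 40863 = 1/(82 - 21) + 40863 = 1/61 + 40863 = 2492644/61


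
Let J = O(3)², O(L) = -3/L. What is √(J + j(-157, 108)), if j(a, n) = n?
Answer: √109 ≈ 10.440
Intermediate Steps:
J = 1 (J = (-3/3)² = (-3*⅓)² = (-1)² = 1)
√(J + j(-157, 108)) = √(1 + 108) = √109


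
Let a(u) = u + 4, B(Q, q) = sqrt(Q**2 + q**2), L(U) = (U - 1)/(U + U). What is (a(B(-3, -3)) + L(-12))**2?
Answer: 22249/576 + 109*sqrt(2)/4 ≈ 77.164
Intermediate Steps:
L(U) = (-1 + U)/(2*U) (L(U) = (-1 + U)/((2*U)) = (-1 + U)*(1/(2*U)) = (-1 + U)/(2*U))
a(u) = 4 + u
(a(B(-3, -3)) + L(-12))**2 = ((4 + sqrt((-3)**2 + (-3)**2)) + (1/2)*(-1 - 12)/(-12))**2 = ((4 + sqrt(9 + 9)) + (1/2)*(-1/12)*(-13))**2 = ((4 + sqrt(18)) + 13/24)**2 = ((4 + 3*sqrt(2)) + 13/24)**2 = (109/24 + 3*sqrt(2))**2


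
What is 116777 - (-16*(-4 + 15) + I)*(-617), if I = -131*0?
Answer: 8185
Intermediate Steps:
I = 0
116777 - (-16*(-4 + 15) + I)*(-617) = 116777 - (-16*(-4 + 15) + 0)*(-617) = 116777 - (-16*11 + 0)*(-617) = 116777 - (-176 + 0)*(-617) = 116777 - (-176)*(-617) = 116777 - 1*108592 = 116777 - 108592 = 8185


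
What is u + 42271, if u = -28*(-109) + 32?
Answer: 45355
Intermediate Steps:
u = 3084 (u = 3052 + 32 = 3084)
u + 42271 = 3084 + 42271 = 45355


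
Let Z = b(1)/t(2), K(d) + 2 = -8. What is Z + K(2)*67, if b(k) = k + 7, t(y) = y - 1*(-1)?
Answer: -2002/3 ≈ -667.33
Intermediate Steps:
K(d) = -10 (K(d) = -2 - 8 = -10)
t(y) = 1 + y (t(y) = y + 1 = 1 + y)
b(k) = 7 + k
Z = 8/3 (Z = (7 + 1)/(1 + 2) = 8/3 ≈ 2.6667)
Z + K(2)*67 = 8/3 - 10*67 = 8/3 - 670 = -2002/3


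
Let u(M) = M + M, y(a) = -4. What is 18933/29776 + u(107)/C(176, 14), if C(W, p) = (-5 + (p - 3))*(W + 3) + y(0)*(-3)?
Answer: 13466651/16168368 ≈ 0.83290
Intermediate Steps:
u(M) = 2*M
C(W, p) = 12 + (-8 + p)*(3 + W) (C(W, p) = (-5 + (p - 3))*(W + 3) - 4*(-3) = (-5 + (-3 + p))*(3 + W) + 12 = (-8 + p)*(3 + W) + 12 = 12 + (-8 + p)*(3 + W))
18933/29776 + u(107)/C(176, 14) = 18933/29776 + (2*107)/(-12 - 8*176 + 3*14 + 176*14) = 18933*(1/29776) + 214/(-12 - 1408 + 42 + 2464) = 18933/29776 + 214/1086 = 18933/29776 + 214*(1/1086) = 18933/29776 + 107/543 = 13466651/16168368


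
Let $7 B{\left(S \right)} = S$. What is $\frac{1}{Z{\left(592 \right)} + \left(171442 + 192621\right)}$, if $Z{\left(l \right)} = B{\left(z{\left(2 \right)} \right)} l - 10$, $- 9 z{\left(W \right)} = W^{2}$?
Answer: $\frac{63}{22932971} \approx 2.7471 \cdot 10^{-6}$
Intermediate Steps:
$z{\left(W \right)} = - \frac{W^{2}}{9}$
$B{\left(S \right)} = \frac{S}{7}$
$Z{\left(l \right)} = -10 - \frac{4 l}{63}$ ($Z{\left(l \right)} = \frac{\left(- \frac{1}{9}\right) 2^{2}}{7} l - 10 = \frac{\left(- \frac{1}{9}\right) 4}{7} l - 10 = \frac{1}{7} \left(- \frac{4}{9}\right) l - 10 = - \frac{4 l}{63} - 10 = -10 - \frac{4 l}{63}$)
$\frac{1}{Z{\left(592 \right)} + \left(171442 + 192621\right)} = \frac{1}{\left(-10 - \frac{2368}{63}\right) + \left(171442 + 192621\right)} = \frac{1}{\left(-10 - \frac{2368}{63}\right) + 364063} = \frac{1}{- \frac{2998}{63} + 364063} = \frac{1}{\frac{22932971}{63}} = \frac{63}{22932971}$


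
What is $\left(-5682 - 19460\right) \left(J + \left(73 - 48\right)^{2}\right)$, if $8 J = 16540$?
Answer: $-67694835$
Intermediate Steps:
$J = \frac{4135}{2}$ ($J = \frac{1}{8} \cdot 16540 = \frac{4135}{2} \approx 2067.5$)
$\left(-5682 - 19460\right) \left(J + \left(73 - 48\right)^{2}\right) = \left(-5682 - 19460\right) \left(\frac{4135}{2} + \left(73 - 48\right)^{2}\right) = - 25142 \left(\frac{4135}{2} + 25^{2}\right) = - 25142 \left(\frac{4135}{2} + 625\right) = \left(-25142\right) \frac{5385}{2} = -67694835$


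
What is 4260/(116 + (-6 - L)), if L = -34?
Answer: 355/12 ≈ 29.583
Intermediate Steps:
4260/(116 + (-6 - L)) = 4260/(116 + (-6 - 1*(-34))) = 4260/(116 + (-6 + 34)) = 4260/(116 + 28) = 4260/144 = (1/144)*4260 = 355/12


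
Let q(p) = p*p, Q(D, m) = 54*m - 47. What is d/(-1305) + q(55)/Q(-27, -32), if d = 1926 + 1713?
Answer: -138758/30885 ≈ -4.4927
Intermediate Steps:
Q(D, m) = -47 + 54*m
q(p) = p²
d = 3639
d/(-1305) + q(55)/Q(-27, -32) = 3639/(-1305) + 55²/(-47 + 54*(-32)) = 3639*(-1/1305) + 3025/(-47 - 1728) = -1213/435 + 3025/(-1775) = -1213/435 + 3025*(-1/1775) = -1213/435 - 121/71 = -138758/30885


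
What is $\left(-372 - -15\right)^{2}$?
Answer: $127449$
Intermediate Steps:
$\left(-372 - -15\right)^{2} = \left(-372 + 15\right)^{2} = \left(-357\right)^{2} = 127449$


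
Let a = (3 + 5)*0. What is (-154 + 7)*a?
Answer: 0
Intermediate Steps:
a = 0 (a = 8*0 = 0)
(-154 + 7)*a = (-154 + 7)*0 = -147*0 = 0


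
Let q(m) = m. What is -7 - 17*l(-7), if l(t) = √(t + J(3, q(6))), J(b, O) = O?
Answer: -7 - 17*I ≈ -7.0 - 17.0*I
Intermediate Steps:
l(t) = √(6 + t) (l(t) = √(t + 6) = √(6 + t))
-7 - 17*l(-7) = -7 - 17*√(6 - 7) = -7 - 17*I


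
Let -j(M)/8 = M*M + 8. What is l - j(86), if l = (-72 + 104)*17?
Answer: 59776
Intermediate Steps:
j(M) = -64 - 8*M² (j(M) = -8*(M*M + 8) = -8*(M² + 8) = -8*(8 + M²) = -64 - 8*M²)
l = 544 (l = 32*17 = 544)
l - j(86) = 544 - (-64 - 8*86²) = 544 - (-64 - 8*7396) = 544 - (-64 - 59168) = 544 - 1*(-59232) = 544 + 59232 = 59776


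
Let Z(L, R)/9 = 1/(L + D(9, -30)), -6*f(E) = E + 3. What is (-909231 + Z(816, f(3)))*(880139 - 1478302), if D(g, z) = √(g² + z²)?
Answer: 13392757775129789/24625 + 598163*√109/24625 ≈ 5.4387e+11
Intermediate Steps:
f(E) = -½ - E/6 (f(E) = -(E + 3)/6 = -(3 + E)/6 = -½ - E/6)
Z(L, R) = 9/(L + 3*√109) (Z(L, R) = 9/(L + √(9² + (-30)²)) = 9/(L + √(81 + 900)) = 9/(L + √981) = 9/(L + 3*√109))
(-909231 + Z(816, f(3)))*(880139 - 1478302) = (-909231 + 9/(816 + 3*√109))*(880139 - 1478302) = (-909231 + 9/(816 + 3*√109))*(-598163) = 543868342653 - 5383467/(816 + 3*√109)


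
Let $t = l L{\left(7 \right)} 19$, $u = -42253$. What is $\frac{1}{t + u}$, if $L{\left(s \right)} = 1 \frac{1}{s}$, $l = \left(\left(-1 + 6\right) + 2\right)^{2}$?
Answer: $- \frac{1}{42120} \approx -2.3742 \cdot 10^{-5}$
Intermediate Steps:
$l = 49$ ($l = \left(5 + 2\right)^{2} = 7^{2} = 49$)
$L{\left(s \right)} = \frac{1}{s}$
$t = 133$ ($t = \frac{49}{7} \cdot 19 = 49 \cdot \frac{1}{7} \cdot 19 = 7 \cdot 19 = 133$)
$\frac{1}{t + u} = \frac{1}{133 - 42253} = \frac{1}{-42120} = - \frac{1}{42120}$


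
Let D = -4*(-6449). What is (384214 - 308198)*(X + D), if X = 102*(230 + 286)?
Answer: 5961782848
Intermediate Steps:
X = 52632 (X = 102*516 = 52632)
D = 25796
(384214 - 308198)*(X + D) = (384214 - 308198)*(52632 + 25796) = 76016*78428 = 5961782848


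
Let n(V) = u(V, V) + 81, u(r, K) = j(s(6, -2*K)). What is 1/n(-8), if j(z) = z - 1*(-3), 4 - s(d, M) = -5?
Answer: 1/93 ≈ 0.010753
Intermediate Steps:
s(d, M) = 9 (s(d, M) = 4 - 1*(-5) = 4 + 5 = 9)
j(z) = 3 + z (j(z) = z + 3 = 3 + z)
u(r, K) = 12 (u(r, K) = 3 + 9 = 12)
n(V) = 93 (n(V) = 12 + 81 = 93)
1/n(-8) = 1/93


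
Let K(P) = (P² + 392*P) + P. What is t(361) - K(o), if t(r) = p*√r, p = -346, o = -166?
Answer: 31108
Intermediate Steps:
t(r) = -346*√r
K(P) = P² + 393*P
t(361) - K(o) = -346*√361 - (-166)*(393 - 166) = -346*19 - (-166)*227 = -6574 - 1*(-37682) = -6574 + 37682 = 31108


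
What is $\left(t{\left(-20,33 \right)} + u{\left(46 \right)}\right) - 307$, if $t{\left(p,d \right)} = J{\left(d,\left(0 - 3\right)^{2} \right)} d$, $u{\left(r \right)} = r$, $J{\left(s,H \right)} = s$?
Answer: $828$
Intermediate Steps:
$t{\left(p,d \right)} = d^{2}$ ($t{\left(p,d \right)} = d d = d^{2}$)
$\left(t{\left(-20,33 \right)} + u{\left(46 \right)}\right) - 307 = \left(33^{2} + 46\right) - 307 = \left(1089 + 46\right) - 307 = 1135 - 307 = 828$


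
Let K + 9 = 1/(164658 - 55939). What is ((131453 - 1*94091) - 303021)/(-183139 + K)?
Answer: 28882180821/19911667411 ≈ 1.4505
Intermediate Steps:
K = -978470/108719 (K = -9 + 1/(164658 - 55939) = -9 + 1/108719 = -978470/108719 ≈ -9.0000)
((131453 - 1*94091) - 303021)/(-183139 + K) = ((131453 - 1*94091) - 303021)/(-183139 - 978470/108719) = ((131453 - 94091) - 303021)/(-19911667411/108719) = (37362 - 303021)*(-108719/19911667411) = -265659*(-108719/19911667411) = 28882180821/19911667411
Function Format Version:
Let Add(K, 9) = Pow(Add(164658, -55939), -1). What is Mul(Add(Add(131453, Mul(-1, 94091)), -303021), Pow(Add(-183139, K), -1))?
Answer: Rational(28882180821, 19911667411) ≈ 1.4505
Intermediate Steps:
K = Rational(-978470, 108719) (K = Add(-9, Pow(Add(164658, -55939), -1)) = Add(-9, Pow(108719, -1)) = Add(-9, Rational(1, 108719)) = Rational(-978470, 108719) ≈ -9.0000)
Mul(Add(Add(131453, Mul(-1, 94091)), -303021), Pow(Add(-183139, K), -1)) = Mul(Add(Add(131453, Mul(-1, 94091)), -303021), Pow(Add(-183139, Rational(-978470, 108719)), -1)) = Mul(Add(Add(131453, -94091), -303021), Pow(Rational(-19911667411, 108719), -1)) = Mul(Add(37362, -303021), Rational(-108719, 19911667411)) = Mul(-265659, Rational(-108719, 19911667411)) = Rational(28882180821, 19911667411)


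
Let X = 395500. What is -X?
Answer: -395500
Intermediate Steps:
-X = -1*395500 = -395500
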